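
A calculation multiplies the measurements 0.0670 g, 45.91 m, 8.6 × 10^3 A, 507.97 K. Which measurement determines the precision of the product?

8.6 × 10^3 A

0.0670 g → 3 s.f.; 45.91 m → 4 s.f.; 8.6 × 10^3 A → 2 s.f.; 507.97 K → 5 s.f.
The fewest is 2 significant figures, from 8.6 × 10^3 A.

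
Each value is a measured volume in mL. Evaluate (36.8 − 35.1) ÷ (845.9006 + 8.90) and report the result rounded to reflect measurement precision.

0.0020

36.8 − 35.1 = 1.7, limited to 1 d.p. → 2 s.f.; 845.9006 + 8.90 = 854.8006, limited to 2 d.p. → 5 s.f.
Carrying full precision, 1.7 ÷ 854.8006 = 0.00198876790681…; keep min(2, 5) = 2 s.f.
Rounded to 2 significant figures: 0.0020.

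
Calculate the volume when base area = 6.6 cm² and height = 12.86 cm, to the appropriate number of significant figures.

85 cm³

volume = 6.6 cm² × 12.86 cm = 84.876 cm³.
6.6 has 2 significant figures; 12.86 has 4.
Division/multiplication keeps the fewest: 2 significant figures.
Rounded: 85 cm³.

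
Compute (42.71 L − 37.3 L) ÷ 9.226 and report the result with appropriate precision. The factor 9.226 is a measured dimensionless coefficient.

0.59 L

42.71 L − 37.3 L = 5.41 L; the difference is limited to 1 decimal place (2 s.f.).
Carrying full precision, 5.41 ÷ 9.226 = 0.586386299588… L; 9.226 has 4 s.f., so the result keeps min(2, 4) = 2 s.f.
Rounded to 2 significant figures: 0.59 L.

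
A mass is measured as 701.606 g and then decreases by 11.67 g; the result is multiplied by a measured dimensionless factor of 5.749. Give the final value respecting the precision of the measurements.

3966 g

701.606 g − 11.67 g = 689.936 g; the difference is limited to 2 decimal places (5 s.f.).
Carrying full precision, 689.936 × 5.749 = 3966.442064 g; 5.749 has 4 s.f., so the result keeps min(5, 4) = 4 s.f.
Rounded to 4 significant figures: 3966 g.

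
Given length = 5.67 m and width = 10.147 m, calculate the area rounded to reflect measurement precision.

area = 5.67 m × 10.147 m = 57.53349 m².
5.67 has 3 significant figures; 10.147 has 5.
Division/multiplication keeps the fewest: 3 significant figures.
Rounded: 57.5 m².

57.5 m²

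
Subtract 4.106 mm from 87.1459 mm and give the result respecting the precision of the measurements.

83.040 mm

87.1459 mm − 4.106 mm = 83.0399 mm.
Addition/subtraction keeps the fewest decimal places: 87.1459 → 4 decimal places, 4.106 → 3 decimal places; limit is 3.
Rounded to 3 decimal places: 83.040 mm.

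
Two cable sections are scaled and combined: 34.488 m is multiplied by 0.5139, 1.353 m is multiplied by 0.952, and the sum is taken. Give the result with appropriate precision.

19.01 m

34.488 × 0.5139 = 17.7233832 → 17.72 m (4 s.f., last digit at the 10^-2 place).
1.353 × 0.952 = 1.288056 → 1.29 m (3 s.f., last digit at the 10^-2 place).
Sum: 19.0114392 m; keep the coarser place, 10^-2.
Result: 19.01 m.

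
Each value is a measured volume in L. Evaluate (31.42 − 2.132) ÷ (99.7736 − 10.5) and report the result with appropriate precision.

31.42 − 2.132 = 29.288, limited to 2 d.p. → 4 s.f.; 99.7736 − 10.5 = 89.2736, limited to 1 d.p. → 3 s.f.
Carrying full precision, 29.288 ÷ 89.2736 = 0.328070112553…; keep min(4, 3) = 3 s.f.
Rounded to 3 significant figures: 0.328.

0.328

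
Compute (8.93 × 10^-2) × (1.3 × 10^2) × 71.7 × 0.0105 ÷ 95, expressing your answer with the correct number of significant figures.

9.2 × 10^-2

(8.93 × 10^-2) × (1.3 × 10^2) × 71.7 × 0.0105 ÷ 95 = 0.09199827
Multiplication/division keeps the fewest significant figures: 8.93 × 10^-2 → 3 s.f., 1.3 × 10^2 → 2 s.f., 71.7 → 3 s.f., 0.0105 → 3 s.f., 95 → 2 s.f.; limit is 2.
Rounded to 2 significant figures: 9.2 × 10^-2.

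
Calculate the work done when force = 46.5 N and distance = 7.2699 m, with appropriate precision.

work done = 46.5 N × 7.2699 m = 338.05035 J.
46.5 has 3 significant figures; 7.2699 has 5.
Division/multiplication keeps the fewest: 3 significant figures.
Rounded: 338 J.

338 J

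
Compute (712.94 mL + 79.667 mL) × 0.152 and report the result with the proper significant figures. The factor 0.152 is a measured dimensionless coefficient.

712.94 mL + 79.667 mL = 792.607 mL; the sum is limited to 2 decimal places (5 s.f.).
Carrying full precision, 792.607 × 0.152 = 120.476264 mL; 0.152 has 3 s.f., so the result keeps min(5, 3) = 3 s.f.
Rounded to 3 significant figures: 1.20 × 10^2 mL.

1.20 × 10^2 mL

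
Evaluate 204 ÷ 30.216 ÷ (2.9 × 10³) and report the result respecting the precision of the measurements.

204 ÷ 30.216 ÷ (2.9 × 10³) = 0.0023280655145…
Multiplication/division keeps the fewest significant figures: 204 → 3 s.f., 30.216 → 5 s.f., 2.9 × 10³ → 2 s.f.; limit is 2.
Rounded to 2 significant figures: 0.0023.

0.0023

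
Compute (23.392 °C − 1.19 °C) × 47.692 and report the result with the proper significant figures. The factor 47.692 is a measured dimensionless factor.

23.392 °C − 1.19 °C = 22.202 °C; the difference is limited to 2 decimal places (4 s.f.).
Carrying full precision, 22.202 × 47.692 = 1058.857784 °C; 47.692 has 5 s.f., so the result keeps min(4, 5) = 4 s.f.
Rounded to 4 significant figures: 1059 °C.

1059 °C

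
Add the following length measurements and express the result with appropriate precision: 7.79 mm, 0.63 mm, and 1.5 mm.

7.79 mm + 0.63 mm + 1.5 mm = 9.92 mm.
Addition/subtraction keeps the fewest decimal places: 7.79 → 2 decimal places, 0.63 → 2 decimal places, 1.5 → 1 decimal place; limit is 1.
Rounded to 1 decimal place: 9.9 mm.

9.9 mm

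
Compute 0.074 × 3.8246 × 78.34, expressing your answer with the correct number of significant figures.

22

0.074 × 3.8246 × 78.34 = 22.171818136
Multiplication/division keeps the fewest significant figures: 0.074 → 2 s.f., 3.8246 → 5 s.f., 78.34 → 4 s.f.; limit is 2.
Rounded to 2 significant figures: 22.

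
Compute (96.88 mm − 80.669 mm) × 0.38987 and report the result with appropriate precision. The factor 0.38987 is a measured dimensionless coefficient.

96.88 mm − 80.669 mm = 16.211 mm; the difference is limited to 2 decimal places (4 s.f.).
Carrying full precision, 16.211 × 0.38987 = 6.32018257 mm; 0.38987 has 5 s.f., so the result keeps min(4, 5) = 4 s.f.
Rounded to 4 significant figures: 6.320 mm.

6.320 mm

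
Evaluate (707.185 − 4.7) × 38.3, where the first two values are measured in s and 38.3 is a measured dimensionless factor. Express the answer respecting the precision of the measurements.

2.69 × 10⁴ s

707.185 s − 4.7 s = 702.485 s; the difference is limited to 1 decimal place (4 s.f.).
Carrying full precision, 702.485 × 38.3 = 26905.1755 s; 38.3 has 3 s.f., so the result keeps min(4, 3) = 3 s.f.
Rounded to 3 significant figures: 2.69 × 10⁴ s.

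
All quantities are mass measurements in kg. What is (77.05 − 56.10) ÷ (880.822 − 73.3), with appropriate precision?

77.05 − 56.10 = 20.95, limited to 2 d.p. → 4 s.f.; 880.822 − 73.3 = 807.522, limited to 1 d.p. → 4 s.f.
Carrying full precision, 20.95 ÷ 807.522 = 0.0259435656242…; keep min(4, 4) = 4 s.f.
Rounded to 4 significant figures: 0.02594.

0.02594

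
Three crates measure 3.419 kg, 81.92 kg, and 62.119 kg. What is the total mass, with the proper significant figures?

3.419 kg + 81.92 kg + 62.119 kg = 147.458 kg.
Addition/subtraction keeps the fewest decimal places: 3.419 → 3 decimal places, 81.92 → 2 decimal places, 62.119 → 3 decimal places; limit is 2.
Rounded to 2 decimal places: 147.46 kg.

147.46 kg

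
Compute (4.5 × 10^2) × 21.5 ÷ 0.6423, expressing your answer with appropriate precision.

1.5 × 10^4

(4.5 × 10^2) × 21.5 ÷ 0.6423 = 15063.0546474…
Multiplication/division keeps the fewest significant figures: 4.5 × 10^2 → 2 s.f., 21.5 → 3 s.f., 0.6423 → 4 s.f.; limit is 2.
Rounded to 2 significant figures: 1.5 × 10^4.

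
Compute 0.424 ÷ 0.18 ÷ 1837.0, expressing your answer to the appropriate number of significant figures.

0.0013

0.424 ÷ 0.18 ÷ 1837.0 = 0.00128228391701…
Multiplication/division keeps the fewest significant figures: 0.424 → 3 s.f., 0.18 → 2 s.f., 1837.0 → 5 s.f.; limit is 2.
Rounded to 2 significant figures: 0.0013.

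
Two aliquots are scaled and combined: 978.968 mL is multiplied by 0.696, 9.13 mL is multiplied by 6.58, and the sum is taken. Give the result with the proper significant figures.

741 mL

978.968 × 0.696 = 681.361728 → 681 mL (3 s.f., last digit at the 10^0 place).
9.13 × 6.58 = 60.0754 → 60.1 mL (3 s.f., last digit at the 10^-1 place).
Sum: 741.437128 mL; keep the coarser place, 10^0.
Result: 741 mL.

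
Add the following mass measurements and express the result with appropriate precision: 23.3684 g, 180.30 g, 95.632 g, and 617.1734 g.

916.47 g

23.3684 g + 180.30 g + 95.632 g + 617.1734 g = 916.4738 g.
Addition/subtraction keeps the fewest decimal places: 23.3684 → 4 decimal places, 180.30 → 2 decimal places, 95.632 → 3 decimal places, 617.1734 → 4 decimal places; limit is 2.
Rounded to 2 decimal places: 916.47 g.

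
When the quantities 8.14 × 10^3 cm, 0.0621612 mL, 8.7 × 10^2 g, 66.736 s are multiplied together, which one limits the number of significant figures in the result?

8.7 × 10^2 g

8.14 × 10^3 cm → 3 s.f.; 0.0621612 mL → 6 s.f.; 8.7 × 10^2 g → 2 s.f.; 66.736 s → 5 s.f.
The fewest is 2 significant figures, from 8.7 × 10^2 g.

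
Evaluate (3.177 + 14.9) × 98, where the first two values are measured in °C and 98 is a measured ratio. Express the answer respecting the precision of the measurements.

3.177 °C + 14.9 °C = 18.077 °C; the sum is limited to 1 decimal place (3 s.f.).
Carrying full precision, 18.077 × 98 = 1771.546 °C; 98 has 2 s.f., so the result keeps min(3, 2) = 2 s.f.
Rounded to 2 significant figures: 1.8 × 10³ °C.

1.8 × 10³ °C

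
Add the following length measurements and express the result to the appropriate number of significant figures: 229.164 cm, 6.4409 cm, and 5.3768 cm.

240.982 cm

229.164 cm + 6.4409 cm + 5.3768 cm = 240.9817 cm.
Addition/subtraction keeps the fewest decimal places: 229.164 → 3 decimal places, 6.4409 → 4 decimal places, 5.3768 → 4 decimal places; limit is 3.
Rounded to 3 decimal places: 240.982 cm.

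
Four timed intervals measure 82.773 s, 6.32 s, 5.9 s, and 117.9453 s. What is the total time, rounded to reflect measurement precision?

82.773 s + 6.32 s + 5.9 s + 117.9453 s = 212.9383 s.
Addition/subtraction keeps the fewest decimal places: 82.773 → 3 decimal places, 6.32 → 2 decimal places, 5.9 → 1 decimal place, 117.9453 → 4 decimal places; limit is 1.
Rounded to 1 decimal place: 2.129 × 10^2 s.

2.129 × 10^2 s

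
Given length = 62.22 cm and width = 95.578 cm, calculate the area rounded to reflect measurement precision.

area = 62.22 cm × 95.578 cm = 5946.86316 cm².
62.22 has 4 significant figures; 95.578 has 5.
Division/multiplication keeps the fewest: 4 significant figures.
Rounded: 5947 cm².

5947 cm²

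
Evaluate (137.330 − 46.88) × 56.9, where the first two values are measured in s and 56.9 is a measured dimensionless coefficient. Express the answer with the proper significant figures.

5.15 × 10^3 s

137.330 s − 46.88 s = 90.450 s; the difference is limited to 2 decimal places (4 s.f.).
Carrying full precision, 90.450 × 56.9 = 5146.605 s; 56.9 has 3 s.f., so the result keeps min(4, 3) = 3 s.f.
Rounded to 3 significant figures: 5.15 × 10^3 s.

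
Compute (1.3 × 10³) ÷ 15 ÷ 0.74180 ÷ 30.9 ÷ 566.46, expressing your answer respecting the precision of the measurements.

0.0067

(1.3 × 10³) ÷ 15 ÷ 0.74180 ÷ 30.9 ÷ 566.46 = 0.00667478892711…
Multiplication/division keeps the fewest significant figures: 1.3 × 10³ → 2 s.f., 15 → 2 s.f., 0.74180 → 5 s.f., 30.9 → 3 s.f., 566.46 → 5 s.f.; limit is 2.
Rounded to 2 significant figures: 0.0067.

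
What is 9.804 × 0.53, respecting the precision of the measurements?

5.2

9.804 × 0.53 = 5.19612
Multiplication/division keeps the fewest significant figures: 9.804 → 4 s.f., 0.53 → 2 s.f.; limit is 2.
Rounded to 2 significant figures: 5.2.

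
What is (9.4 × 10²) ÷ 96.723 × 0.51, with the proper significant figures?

5.0

(9.4 × 10²) ÷ 96.723 × 0.51 = 4.95642194721…
Multiplication/division keeps the fewest significant figures: 9.4 × 10² → 2 s.f., 96.723 → 5 s.f., 0.51 → 2 s.f.; limit is 2.
Rounded to 2 significant figures: 5.0.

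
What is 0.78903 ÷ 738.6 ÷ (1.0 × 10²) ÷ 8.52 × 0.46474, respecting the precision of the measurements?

5.8 × 10⁻⁷

0.78903 ÷ 738.6 ÷ (1.0 × 10²) ÷ 8.52 × 0.46474 = 5.82712952369 × 10^-7…
Multiplication/division keeps the fewest significant figures: 0.78903 → 5 s.f., 738.6 → 4 s.f., 1.0 × 10² → 2 s.f., 8.52 → 3 s.f., 0.46474 → 5 s.f.; limit is 2.
Rounded to 2 significant figures: 5.8 × 10⁻⁷.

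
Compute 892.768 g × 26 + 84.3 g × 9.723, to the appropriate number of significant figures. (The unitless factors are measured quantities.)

892.768 × 26 = 23211.968 → 2.3 × 10⁴ g (2 s.f., last digit at the 10^3 place).
84.3 × 9.723 = 819.6489 → 820. g (3 s.f., last digit at the 10^0 place).
Sum: 24031.6169 g; keep the coarser place, 10^3.
Result: 2.4 × 10⁴ g.

2.4 × 10⁴ g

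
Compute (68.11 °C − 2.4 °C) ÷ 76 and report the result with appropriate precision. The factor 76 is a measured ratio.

0.86 °C

68.11 °C − 2.4 °C = 65.71 °C; the difference is limited to 1 decimal place (3 s.f.).
Carrying full precision, 65.71 ÷ 76 = 0.864605263158… °C; 76 has 2 s.f., so the result keeps min(3, 2) = 2 s.f.
Rounded to 2 significant figures: 0.86 °C.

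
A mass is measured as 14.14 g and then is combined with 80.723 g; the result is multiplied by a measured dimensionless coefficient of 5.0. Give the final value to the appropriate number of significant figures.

4.7 × 10² g

14.14 g + 80.723 g = 94.863 g; the sum is limited to 2 decimal places (4 s.f.).
Carrying full precision, 94.863 × 5.0 = 474.315 g; 5.0 has 2 s.f., so the result keeps min(4, 2) = 2 s.f.
Rounded to 2 significant figures: 4.7 × 10² g.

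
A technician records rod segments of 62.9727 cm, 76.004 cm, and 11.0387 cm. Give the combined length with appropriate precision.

150.015 cm

62.9727 cm + 76.004 cm + 11.0387 cm = 150.0154 cm.
Addition/subtraction keeps the fewest decimal places: 62.9727 → 4 decimal places, 76.004 → 3 decimal places, 11.0387 → 4 decimal places; limit is 3.
Rounded to 3 decimal places: 150.015 cm.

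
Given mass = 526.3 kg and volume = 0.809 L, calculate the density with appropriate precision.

density = 526.3 kg ÷ 0.809 L = 650.556242274… kg/L.
526.3 has 4 significant figures; 0.809 has 3.
Division/multiplication keeps the fewest: 3 significant figures.
Rounded: 651 kg/L.

651 kg/L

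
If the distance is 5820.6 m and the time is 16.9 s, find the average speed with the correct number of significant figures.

average speed = 5820.6 m ÷ 16.9 s = 344.414201183… m/s.
5820.6 has 5 significant figures; 16.9 has 3.
Division/multiplication keeps the fewest: 3 significant figures.
Rounded: 344 m/s.

344 m/s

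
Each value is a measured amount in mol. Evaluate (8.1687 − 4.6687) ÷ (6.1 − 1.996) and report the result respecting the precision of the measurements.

8.1687 − 4.6687 = 3.5000, limited to 4 d.p. → 5 s.f.; 6.1 − 1.996 = 4.104, limited to 1 d.p. → 2 s.f.
Carrying full precision, 3.5000 ÷ 4.104 = 0.852826510721…; keep min(5, 2) = 2 s.f.
Rounded to 2 significant figures: 0.85.

0.85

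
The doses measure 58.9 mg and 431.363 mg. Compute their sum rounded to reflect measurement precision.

58.9 mg + 431.363 mg = 490.263 mg.
Addition/subtraction keeps the fewest decimal places: 58.9 → 1 decimal place, 431.363 → 3 decimal places; limit is 1.
Rounded to 1 decimal place: 490.3 mg.

490.3 mg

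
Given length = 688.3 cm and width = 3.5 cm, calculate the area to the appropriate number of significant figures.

2.4 × 10^3 cm²

area = 688.3 cm × 3.5 cm = 2409.05 cm².
688.3 has 4 significant figures; 3.5 has 2.
Division/multiplication keeps the fewest: 2 significant figures.
Rounded: 2.4 × 10^3 cm².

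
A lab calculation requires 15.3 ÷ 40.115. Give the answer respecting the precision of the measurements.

15.3 ÷ 40.115 = 0.381403465038…
Multiplication/division keeps the fewest significant figures: 15.3 → 3 s.f., 40.115 → 5 s.f.; limit is 3.
Rounded to 3 significant figures: 0.381.

0.381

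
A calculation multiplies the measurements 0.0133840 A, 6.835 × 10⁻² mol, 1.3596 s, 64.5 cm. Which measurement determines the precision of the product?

0.0133840 A → 6 s.f.; 6.835 × 10⁻² mol → 4 s.f.; 1.3596 s → 5 s.f.; 64.5 cm → 3 s.f.
The fewest is 3 significant figures, from 64.5 cm.

64.5 cm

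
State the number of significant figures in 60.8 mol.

3

60.8: zeros between nonzero digits are significant.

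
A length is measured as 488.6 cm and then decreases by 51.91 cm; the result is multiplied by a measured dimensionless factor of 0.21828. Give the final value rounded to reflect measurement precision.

488.6 cm − 51.91 cm = 436.69 cm; the difference is limited to 1 decimal place (4 s.f.).
Carrying full precision, 436.69 × 0.21828 = 95.3206932 cm; 0.21828 has 5 s.f., so the result keeps min(4, 5) = 4 s.f.
Rounded to 4 significant figures: 95.32 cm.

95.32 cm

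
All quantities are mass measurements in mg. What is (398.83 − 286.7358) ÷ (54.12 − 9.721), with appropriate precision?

398.83 − 286.7358 = 112.0942, limited to 2 d.p. → 5 s.f.; 54.12 − 9.721 = 44.399, limited to 2 d.p. → 4 s.f.
Carrying full precision, 112.0942 ÷ 44.399 = 2.52470100678…; keep min(5, 4) = 4 s.f.
Rounded to 4 significant figures: 2.525.

2.525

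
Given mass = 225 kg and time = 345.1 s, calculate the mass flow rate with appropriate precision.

mass flow rate = 225 kg ÷ 345.1 s = 0.651984931904… kg/s.
225 has 3 significant figures; 345.1 has 4.
Division/multiplication keeps the fewest: 3 significant figures.
Rounded: 0.652 kg/s.

0.652 kg/s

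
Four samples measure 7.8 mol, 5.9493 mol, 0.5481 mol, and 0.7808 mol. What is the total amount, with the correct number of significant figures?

7.8 mol + 5.9493 mol + 0.5481 mol + 0.7808 mol = 15.0782 mol.
Addition/subtraction keeps the fewest decimal places: 7.8 → 1 decimal place, 5.9493 → 4 decimal places, 0.5481 → 4 decimal places, 0.7808 → 4 decimal places; limit is 1.
Rounded to 1 decimal place: 15.1 mol.

15.1 mol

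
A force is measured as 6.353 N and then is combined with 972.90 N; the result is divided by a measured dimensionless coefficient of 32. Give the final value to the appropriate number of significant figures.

31 N

6.353 N + 972.90 N = 979.253 N; the sum is limited to 2 decimal places (5 s.f.).
Carrying full precision, 979.253 ÷ 32 = 30.60165625 N; 32 has 2 s.f., so the result keeps min(5, 2) = 2 s.f.
Rounded to 2 significant figures: 31 N.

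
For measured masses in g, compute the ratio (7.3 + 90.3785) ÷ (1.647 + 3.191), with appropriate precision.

20.2

7.3 + 90.3785 = 97.6785, limited to 1 d.p. → 3 s.f.; 1.647 + 3.191 = 4.838, limited to 3 d.p. → 4 s.f.
Carrying full precision, 97.6785 ÷ 4.838 = 20.1898511782…; keep min(3, 4) = 3 s.f.
Rounded to 3 significant figures: 20.2.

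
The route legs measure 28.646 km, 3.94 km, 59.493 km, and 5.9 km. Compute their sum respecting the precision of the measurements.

28.646 km + 3.94 km + 59.493 km + 5.9 km = 97.979 km.
Addition/subtraction keeps the fewest decimal places: 28.646 → 3 decimal places, 3.94 → 2 decimal places, 59.493 → 3 decimal places, 5.9 → 1 decimal place; limit is 1.
Rounded to 1 decimal place: 98.0 km.

98.0 km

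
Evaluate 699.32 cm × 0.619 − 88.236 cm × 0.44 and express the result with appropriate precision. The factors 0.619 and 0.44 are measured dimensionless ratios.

699.32 × 0.619 = 432.87908 → 433 cm (3 s.f., last digit at the 10^0 place).
88.236 × 0.44 = 38.82384 → 39 cm (2 s.f., last digit at the 10^0 place).
Difference: 394.05524 cm; keep the coarser place, 10^0.
Result: 3.94 × 10² cm.

3.94 × 10² cm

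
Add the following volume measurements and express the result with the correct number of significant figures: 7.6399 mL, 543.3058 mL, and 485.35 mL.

1036.30 mL

7.6399 mL + 543.3058 mL + 485.35 mL = 1036.2957 mL.
Addition/subtraction keeps the fewest decimal places: 7.6399 → 4 decimal places, 543.3058 → 4 decimal places, 485.35 → 2 decimal places; limit is 2.
Rounded to 2 decimal places: 1036.30 mL.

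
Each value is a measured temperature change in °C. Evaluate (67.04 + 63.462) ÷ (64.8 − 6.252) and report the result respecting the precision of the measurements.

67.04 + 63.462 = 130.502, limited to 2 d.p. → 5 s.f.; 64.8 − 6.252 = 58.548, limited to 1 d.p. → 3 s.f.
Carrying full precision, 130.502 ÷ 58.548 = 2.22897451664…; keep min(5, 3) = 3 s.f.
Rounded to 3 significant figures: 2.23.

2.23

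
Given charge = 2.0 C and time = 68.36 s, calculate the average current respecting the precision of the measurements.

0.029 A

average current = 2.0 C ÷ 68.36 s = 0.0292568753657… A.
2.0 has 2 significant figures; 68.36 has 4.
Division/multiplication keeps the fewest: 2 significant figures.
Rounded: 0.029 A.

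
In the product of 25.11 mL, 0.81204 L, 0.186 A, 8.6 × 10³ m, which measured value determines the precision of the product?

25.11 mL → 4 s.f.; 0.81204 L → 5 s.f.; 0.186 A → 3 s.f.; 8.6 × 10³ m → 2 s.f.
The fewest is 2 significant figures, from 8.6 × 10³ m.

8.6 × 10³ m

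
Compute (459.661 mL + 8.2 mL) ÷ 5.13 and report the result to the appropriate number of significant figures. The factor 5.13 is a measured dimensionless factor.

91.2 mL

459.661 mL + 8.2 mL = 467.861 mL; the sum is limited to 1 decimal place (4 s.f.).
Carrying full precision, 467.861 ÷ 5.13 = 91.2009746589… mL; 5.13 has 3 s.f., so the result keeps min(4, 3) = 3 s.f.
Rounded to 3 significant figures: 91.2 mL.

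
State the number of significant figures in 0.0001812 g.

4

0.0001812: leading zeros are not significant.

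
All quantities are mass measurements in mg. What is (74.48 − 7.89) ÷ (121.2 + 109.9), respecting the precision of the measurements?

0.2881

74.48 − 7.89 = 66.59, limited to 2 d.p. → 4 s.f.; 121.2 + 109.9 = 231.1, limited to 1 d.p. → 4 s.f.
Carrying full precision, 66.59 ÷ 231.1 = 0.288143660753…; keep min(4, 4) = 4 s.f.
Rounded to 4 significant figures: 0.2881.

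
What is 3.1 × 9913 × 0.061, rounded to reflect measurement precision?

3.1 × 9913 × 0.061 = 1874.5483
Multiplication/division keeps the fewest significant figures: 3.1 → 2 s.f., 9913 → 4 s.f., 0.061 → 2 s.f.; limit is 2.
Rounded to 2 significant figures: 1.9 × 10³.

1.9 × 10³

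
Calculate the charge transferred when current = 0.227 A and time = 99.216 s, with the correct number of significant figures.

22.5 C

charge transferred = 0.227 A × 99.216 s = 22.522032 C.
0.227 has 3 significant figures; 99.216 has 5.
Division/multiplication keeps the fewest: 3 significant figures.
Rounded: 22.5 C.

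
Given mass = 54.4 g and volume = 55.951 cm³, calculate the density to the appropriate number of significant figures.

0.972 g/cm³

density = 54.4 g ÷ 55.951 cm³ = 0.97227931583… g/cm³.
54.4 has 3 significant figures; 55.951 has 5.
Division/multiplication keeps the fewest: 3 significant figures.
Rounded: 0.972 g/cm³.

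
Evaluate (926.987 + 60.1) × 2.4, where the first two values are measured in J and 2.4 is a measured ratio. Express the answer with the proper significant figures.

2.4 × 10^3 J

926.987 J + 60.1 J = 987.087 J; the sum is limited to 1 decimal place (4 s.f.).
Carrying full precision, 987.087 × 2.4 = 2369.0088 J; 2.4 has 2 s.f., so the result keeps min(4, 2) = 2 s.f.
Rounded to 2 significant figures: 2.4 × 10^3 J.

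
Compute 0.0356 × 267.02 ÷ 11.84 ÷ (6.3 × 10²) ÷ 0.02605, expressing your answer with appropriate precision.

0.0356 × 267.02 ÷ 11.84 ÷ (6.3 × 10²) ÷ 0.02605 = 0.0489208292471…
Multiplication/division keeps the fewest significant figures: 0.0356 → 3 s.f., 267.02 → 5 s.f., 11.84 → 4 s.f., 6.3 × 10² → 2 s.f., 0.02605 → 4 s.f.; limit is 2.
Rounded to 2 significant figures: 4.9 × 10⁻².

4.9 × 10⁻²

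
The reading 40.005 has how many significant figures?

40.005: zeros between nonzero digits are significant.

5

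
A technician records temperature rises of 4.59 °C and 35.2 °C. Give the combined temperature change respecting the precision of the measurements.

4.59 °C + 35.2 °C = 39.79 °C.
Addition/subtraction keeps the fewest decimal places: 4.59 → 2 decimal places, 35.2 → 1 decimal place; limit is 1.
Rounded to 1 decimal place: 39.8 °C.

39.8 °C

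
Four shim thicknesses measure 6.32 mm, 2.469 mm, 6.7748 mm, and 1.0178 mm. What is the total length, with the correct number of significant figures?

6.32 mm + 2.469 mm + 6.7748 mm + 1.0178 mm = 16.5816 mm.
Addition/subtraction keeps the fewest decimal places: 6.32 → 2 decimal places, 2.469 → 3 decimal places, 6.7748 → 4 decimal places, 1.0178 → 4 decimal places; limit is 2.
Rounded to 2 decimal places: 16.58 mm.

16.58 mm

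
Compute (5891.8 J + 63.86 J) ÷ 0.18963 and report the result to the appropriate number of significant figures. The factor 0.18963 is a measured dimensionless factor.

31407 J

5891.8 J + 63.86 J = 5955.66 J; the sum is limited to 1 decimal place (5 s.f.).
Carrying full precision, 5955.66 ÷ 0.18963 = 31406.73944… J; 0.18963 has 5 s.f., so the result keeps min(5, 5) = 5 s.f.
Rounded to 5 significant figures: 31407 J.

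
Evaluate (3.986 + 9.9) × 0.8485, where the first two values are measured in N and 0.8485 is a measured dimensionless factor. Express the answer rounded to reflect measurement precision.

3.986 N + 9.9 N = 13.886 N; the sum is limited to 1 decimal place (3 s.f.).
Carrying full precision, 13.886 × 0.8485 = 11.782271 N; 0.8485 has 4 s.f., so the result keeps min(3, 4) = 3 s.f.
Rounded to 3 significant figures: 11.8 N.

11.8 N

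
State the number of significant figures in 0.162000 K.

0.162000: leading zeros are not significant; trailing zeros after a decimal point are significant.

6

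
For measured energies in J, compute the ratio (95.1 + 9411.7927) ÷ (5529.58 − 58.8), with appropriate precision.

1.7378

95.1 + 9411.7927 = 9506.8927, limited to 1 d.p. → 5 s.f.; 5529.58 − 58.8 = 5470.78, limited to 1 d.p. → 5 s.f.
Carrying full precision, 9506.8927 ÷ 5470.78 = 1.73775818073…; keep min(5, 5) = 5 s.f.
Rounded to 5 significant figures: 1.7378.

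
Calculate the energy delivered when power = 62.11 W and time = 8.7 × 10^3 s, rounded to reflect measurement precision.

5.4 × 10^5 J

energy delivered = 62.11 W × 8.7 × 10^3 s = 540357 J.
62.11 has 4 significant figures; 8.7 × 10^3 has 2.
Division/multiplication keeps the fewest: 2 significant figures.
Rounded: 5.4 × 10^5 J.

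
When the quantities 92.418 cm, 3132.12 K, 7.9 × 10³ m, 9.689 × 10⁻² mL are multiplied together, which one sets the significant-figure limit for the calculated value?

7.9 × 10³ m

92.418 cm → 5 s.f.; 3132.12 K → 6 s.f.; 7.9 × 10³ m → 2 s.f.; 9.689 × 10⁻² mL → 4 s.f.
The fewest is 2 significant figures, from 7.9 × 10³ m.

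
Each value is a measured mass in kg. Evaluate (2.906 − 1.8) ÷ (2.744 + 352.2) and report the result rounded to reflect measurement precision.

2.906 − 1.8 = 1.106, limited to 1 d.p. → 2 s.f.; 2.744 + 352.2 = 354.944, limited to 1 d.p. → 4 s.f.
Carrying full precision, 1.106 ÷ 354.944 = 0.00311598449333…; keep min(2, 4) = 2 s.f.
Rounded to 2 significant figures: 3.1 × 10^-3.

3.1 × 10^-3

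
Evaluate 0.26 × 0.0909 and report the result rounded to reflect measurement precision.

0.024

0.26 × 0.0909 = 0.023634
Multiplication/division keeps the fewest significant figures: 0.26 → 2 s.f., 0.0909 → 3 s.f.; limit is 2.
Rounded to 2 significant figures: 0.024.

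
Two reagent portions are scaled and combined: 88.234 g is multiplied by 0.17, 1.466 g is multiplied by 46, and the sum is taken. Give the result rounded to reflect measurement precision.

88.234 × 0.17 = 14.99978 → 15 g (2 s.f., last digit at the 10^0 place).
1.466 × 46 = 67.436 → 67 g (2 s.f., last digit at the 10^0 place).
Sum: 82.43578 g; keep the coarser place, 10^0.
Result: 82 g.

82 g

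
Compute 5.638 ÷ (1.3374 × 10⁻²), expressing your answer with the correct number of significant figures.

4.216 × 10²

5.638 ÷ (1.3374 × 10⁻²) = 421.564229101…
Multiplication/division keeps the fewest significant figures: 5.638 → 4 s.f., 1.3374 × 10⁻² → 5 s.f.; limit is 4.
Rounded to 4 significant figures: 4.216 × 10².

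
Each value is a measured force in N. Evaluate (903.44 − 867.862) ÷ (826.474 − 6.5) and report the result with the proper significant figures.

903.44 − 867.862 = 35.578, limited to 2 d.p. → 4 s.f.; 826.474 − 6.5 = 819.974, limited to 1 d.p. → 4 s.f.
Carrying full precision, 35.578 ÷ 819.974 = 0.0433891806326…; keep min(4, 4) = 4 s.f.
Rounded to 4 significant figures: 0.04339.

0.04339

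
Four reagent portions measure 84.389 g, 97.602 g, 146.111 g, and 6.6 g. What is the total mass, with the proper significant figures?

3.347 × 10^2 g

84.389 g + 97.602 g + 146.111 g + 6.6 g = 334.702 g.
Addition/subtraction keeps the fewest decimal places: 84.389 → 3 decimal places, 97.602 → 3 decimal places, 146.111 → 3 decimal places, 6.6 → 1 decimal place; limit is 1.
Rounded to 1 decimal place: 3.347 × 10^2 g.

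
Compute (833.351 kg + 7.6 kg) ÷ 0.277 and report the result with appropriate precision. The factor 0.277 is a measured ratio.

3.04 × 10^3 kg

833.351 kg + 7.6 kg = 840.951 kg; the sum is limited to 1 decimal place (4 s.f.).
Carrying full precision, 840.951 ÷ 0.277 = 3035.92418773… kg; 0.277 has 3 s.f., so the result keeps min(4, 3) = 3 s.f.
Rounded to 3 significant figures: 3.04 × 10^3 kg.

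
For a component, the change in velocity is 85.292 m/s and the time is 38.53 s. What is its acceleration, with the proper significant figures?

2.214 m/s²

acceleration = 85.292 m/s ÷ 38.53 s = 2.21365169997… m/s².
85.292 has 5 significant figures; 38.53 has 4.
Division/multiplication keeps the fewest: 4 significant figures.
Rounded: 2.214 m/s².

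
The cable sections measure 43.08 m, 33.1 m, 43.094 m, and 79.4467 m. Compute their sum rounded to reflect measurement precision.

198.7 m

43.08 m + 33.1 m + 43.094 m + 79.4467 m = 198.7207 m.
Addition/subtraction keeps the fewest decimal places: 43.08 → 2 decimal places, 33.1 → 1 decimal place, 43.094 → 3 decimal places, 79.4467 → 4 decimal places; limit is 1.
Rounded to 1 decimal place: 198.7 m.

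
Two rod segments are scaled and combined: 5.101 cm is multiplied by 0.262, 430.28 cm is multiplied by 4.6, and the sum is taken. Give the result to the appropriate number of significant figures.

5.101 × 0.262 = 1.336462 → 1.34 cm (3 s.f., last digit at the 10^-2 place).
430.28 × 4.6 = 1979.288 → 2.0 × 10³ cm (2 s.f., last digit at the 10^2 place).
Sum: 1980.624462 cm; keep the coarser place, 10^2.
Result: 2.0 × 10³ cm.

2.0 × 10³ cm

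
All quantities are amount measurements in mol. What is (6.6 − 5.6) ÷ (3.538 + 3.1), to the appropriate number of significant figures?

6.6 − 5.6 = 1.0, limited to 1 d.p. → 2 s.f.; 3.538 + 3.1 = 6.638, limited to 1 d.p. → 2 s.f.
Carrying full precision, 1.0 ÷ 6.638 = 0.150647785478…; keep min(2, 2) = 2 s.f.
Rounded to 2 significant figures: 0.15.

0.15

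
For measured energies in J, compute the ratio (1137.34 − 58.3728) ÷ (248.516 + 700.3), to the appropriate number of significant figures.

1.137

1137.34 − 58.3728 = 1078.9672, limited to 2 d.p. → 6 s.f.; 248.516 + 700.3 = 948.816, limited to 1 d.p. → 4 s.f.
Carrying full precision, 1078.9672 ÷ 948.816 = 1.13717222307…; keep min(6, 4) = 4 s.f.
Rounded to 4 significant figures: 1.137.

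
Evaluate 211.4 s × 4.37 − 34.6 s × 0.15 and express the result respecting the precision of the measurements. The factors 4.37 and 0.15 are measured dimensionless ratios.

919 s

211.4 × 4.37 = 923.818 → 924 s (3 s.f., last digit at the 10^0 place).
34.6 × 0.15 = 5.19 → 5.2 s (2 s.f., last digit at the 10^-1 place).
Difference: 918.628 s; keep the coarser place, 10^0.
Result: 919 s.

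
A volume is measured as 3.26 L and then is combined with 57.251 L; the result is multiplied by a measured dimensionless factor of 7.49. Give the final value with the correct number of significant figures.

3.26 L + 57.251 L = 60.511 L; the sum is limited to 2 decimal places (4 s.f.).
Carrying full precision, 60.511 × 7.49 = 453.22739 L; 7.49 has 3 s.f., so the result keeps min(4, 3) = 3 s.f.
Rounded to 3 significant figures: 453 L.

453 L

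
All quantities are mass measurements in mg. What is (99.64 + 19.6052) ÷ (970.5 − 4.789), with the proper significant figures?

99.64 + 19.6052 = 119.2452, limited to 2 d.p. → 5 s.f.; 970.5 − 4.789 = 965.711, limited to 1 d.p. → 4 s.f.
Carrying full precision, 119.2452 ÷ 965.711 = 0.123479177518…; keep min(5, 4) = 4 s.f.
Rounded to 4 significant figures: 0.1235.

0.1235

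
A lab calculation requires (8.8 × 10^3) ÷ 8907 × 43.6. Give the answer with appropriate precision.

(8.8 × 10^3) ÷ 8907 × 43.6 = 43.0762321769…
Multiplication/division keeps the fewest significant figures: 8.8 × 10^3 → 2 s.f., 8907 → 4 s.f., 43.6 → 3 s.f.; limit is 2.
Rounded to 2 significant figures: 43.

43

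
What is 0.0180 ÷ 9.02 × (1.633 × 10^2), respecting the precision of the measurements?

0.0180 ÷ 9.02 × (1.633 × 10^2) = 0.325875831486…
Multiplication/division keeps the fewest significant figures: 0.0180 → 3 s.f., 9.02 → 3 s.f., 1.633 × 10^2 → 4 s.f.; limit is 3.
Rounded to 3 significant figures: 0.326.

0.326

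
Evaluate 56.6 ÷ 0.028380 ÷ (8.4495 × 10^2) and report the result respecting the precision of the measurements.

56.6 ÷ 0.028380 ÷ (8.4495 × 10^2) = 2.36033164912…
Multiplication/division keeps the fewest significant figures: 56.6 → 3 s.f., 0.028380 → 5 s.f., 8.4495 × 10^2 → 5 s.f.; limit is 3.
Rounded to 3 significant figures: 2.36.

2.36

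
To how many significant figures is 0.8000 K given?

0.8000: leading zeros are not significant; trailing zeros after a decimal point are significant.

4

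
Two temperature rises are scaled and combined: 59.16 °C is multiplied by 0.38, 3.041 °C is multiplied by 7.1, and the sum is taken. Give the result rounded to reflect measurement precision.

59.16 × 0.38 = 22.4808 → 22 °C (2 s.f., last digit at the 10^0 place).
3.041 × 7.1 = 21.5911 → 22 °C (2 s.f., last digit at the 10^0 place).
Sum: 44.0719 °C; keep the coarser place, 10^0.
Result: 44 °C.

44 °C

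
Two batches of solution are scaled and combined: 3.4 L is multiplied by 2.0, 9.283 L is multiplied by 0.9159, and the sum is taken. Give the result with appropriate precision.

3.4 × 2.0 = 6.8 → 6.8 L (2 s.f., last digit at the 10^-1 place).
9.283 × 0.9159 = 8.5022997 → 8.502 L (4 s.f., last digit at the 10^-3 place).
Sum: 15.3022997 L; keep the coarser place, 10^-1.
Result: 15.3 L.

15.3 L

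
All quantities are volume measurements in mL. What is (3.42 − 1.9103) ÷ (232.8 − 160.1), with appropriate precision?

3.42 − 1.9103 = 1.5097, limited to 2 d.p. → 3 s.f.; 232.8 − 160.1 = 72.7, limited to 1 d.p. → 3 s.f.
Carrying full precision, 1.5097 ÷ 72.7 = 0.0207661623109…; keep min(3, 3) = 3 s.f.
Rounded to 3 significant figures: 0.0208.

0.0208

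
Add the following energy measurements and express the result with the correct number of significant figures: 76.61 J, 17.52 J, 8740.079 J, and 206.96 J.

76.61 J + 17.52 J + 8740.079 J + 206.96 J = 9041.169 J.
Addition/subtraction keeps the fewest decimal places: 76.61 → 2 decimal places, 17.52 → 2 decimal places, 8740.079 → 3 decimal places, 206.96 → 2 decimal places; limit is 2.
Rounded to 2 decimal places: 9.04117 × 10^3 J.

9.04117 × 10^3 J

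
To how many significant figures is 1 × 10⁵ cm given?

1

1 × 10⁵: in scientific notation every digit of the coefficient is significant.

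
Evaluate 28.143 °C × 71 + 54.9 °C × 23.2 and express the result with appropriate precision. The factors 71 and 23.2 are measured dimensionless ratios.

28.143 × 71 = 1998.153 → 2.0 × 10³ °C (2 s.f., last digit at the 10^2 place).
54.9 × 23.2 = 1273.68 → 1.27 × 10³ °C (3 s.f., last digit at the 10^1 place).
Sum: 3271.833 °C; keep the coarser place, 10^2.
Result: 3.3 × 10³ °C.

3.3 × 10³ °C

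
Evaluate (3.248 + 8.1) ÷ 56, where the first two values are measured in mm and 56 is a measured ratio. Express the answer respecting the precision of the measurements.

0.20 mm

3.248 mm + 8.1 mm = 11.348 mm; the sum is limited to 1 decimal place (3 s.f.).
Carrying full precision, 11.348 ÷ 56 = 0.202642857143… mm; 56 has 2 s.f., so the result keeps min(3, 2) = 2 s.f.
Rounded to 2 significant figures: 0.20 mm.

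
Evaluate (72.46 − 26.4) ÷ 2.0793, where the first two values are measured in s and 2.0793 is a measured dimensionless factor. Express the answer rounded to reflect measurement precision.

22.2 s

72.46 s − 26.4 s = 46.06 s; the difference is limited to 1 decimal place (3 s.f.).
Carrying full precision, 46.06 ÷ 2.0793 = 22.1516856634… s; 2.0793 has 5 s.f., so the result keeps min(3, 5) = 3 s.f.
Rounded to 3 significant figures: 22.2 s.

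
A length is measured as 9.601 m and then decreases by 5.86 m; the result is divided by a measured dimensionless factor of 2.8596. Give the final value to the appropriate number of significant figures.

9.601 m − 5.86 m = 3.741 m; the difference is limited to 2 decimal places (3 s.f.).
Carrying full precision, 3.741 ÷ 2.8596 = 1.30822492656… m; 2.8596 has 5 s.f., so the result keeps min(3, 5) = 3 s.f.
Rounded to 3 significant figures: 1.31 m.

1.31 m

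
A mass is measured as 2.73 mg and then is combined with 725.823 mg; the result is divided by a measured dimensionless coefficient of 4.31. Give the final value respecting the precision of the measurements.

1.69 × 10^2 mg

2.73 mg + 725.823 mg = 728.553 mg; the sum is limited to 2 decimal places (5 s.f.).
Carrying full precision, 728.553 ÷ 4.31 = 169.037819026… mg; 4.31 has 3 s.f., so the result keeps min(5, 3) = 3 s.f.
Rounded to 3 significant figures: 1.69 × 10^2 mg.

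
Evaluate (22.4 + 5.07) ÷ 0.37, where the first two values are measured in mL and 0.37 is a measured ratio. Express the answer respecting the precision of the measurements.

22.4 mL + 5.07 mL = 27.47 mL; the sum is limited to 1 decimal place (3 s.f.).
Carrying full precision, 27.47 ÷ 0.37 = 74.2432432432… mL; 0.37 has 2 s.f., so the result keeps min(3, 2) = 2 s.f.
Rounded to 2 significant figures: 74 mL.

74 mL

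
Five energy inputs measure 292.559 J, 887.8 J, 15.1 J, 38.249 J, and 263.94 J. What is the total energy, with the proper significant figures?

1497.6 J

292.559 J + 887.8 J + 15.1 J + 38.249 J + 263.94 J = 1497.648 J.
Addition/subtraction keeps the fewest decimal places: 292.559 → 3 decimal places, 887.8 → 1 decimal place, 15.1 → 1 decimal place, 38.249 → 3 decimal places, 263.94 → 2 decimal places; limit is 1.
Rounded to 1 decimal place: 1497.6 J.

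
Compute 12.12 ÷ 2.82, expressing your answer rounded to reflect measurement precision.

4.30

12.12 ÷ 2.82 = 4.29787234043…
Multiplication/division keeps the fewest significant figures: 12.12 → 4 s.f., 2.82 → 3 s.f.; limit is 3.
Rounded to 3 significant figures: 4.30.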